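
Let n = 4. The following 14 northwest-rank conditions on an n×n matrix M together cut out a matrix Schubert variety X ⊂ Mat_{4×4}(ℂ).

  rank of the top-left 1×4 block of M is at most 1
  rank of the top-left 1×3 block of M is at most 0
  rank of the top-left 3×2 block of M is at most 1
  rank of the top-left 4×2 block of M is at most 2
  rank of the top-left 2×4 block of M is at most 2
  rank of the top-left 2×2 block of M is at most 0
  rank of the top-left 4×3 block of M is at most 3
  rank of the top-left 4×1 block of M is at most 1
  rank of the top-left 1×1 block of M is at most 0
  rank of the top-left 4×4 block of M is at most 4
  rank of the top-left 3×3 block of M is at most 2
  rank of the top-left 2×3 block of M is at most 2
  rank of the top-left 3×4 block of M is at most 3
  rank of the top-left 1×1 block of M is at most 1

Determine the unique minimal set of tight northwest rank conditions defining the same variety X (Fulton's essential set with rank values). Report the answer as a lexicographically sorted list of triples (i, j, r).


Rank table r_w(4×4) implied by the 14 constraints:

  i=1: 0, 0, 0, 1
  i=2: 0, 0, 1, 2
  i=3: 1, 1, 2, 3
  i=4: 1, 2, 3, 4

second differences of R give the permutation w = (4, 3, 1, 2).

D(w) has 5 cells with 2 SE-corners; essential set:

[(1, 3, 0), (2, 2, 0)]


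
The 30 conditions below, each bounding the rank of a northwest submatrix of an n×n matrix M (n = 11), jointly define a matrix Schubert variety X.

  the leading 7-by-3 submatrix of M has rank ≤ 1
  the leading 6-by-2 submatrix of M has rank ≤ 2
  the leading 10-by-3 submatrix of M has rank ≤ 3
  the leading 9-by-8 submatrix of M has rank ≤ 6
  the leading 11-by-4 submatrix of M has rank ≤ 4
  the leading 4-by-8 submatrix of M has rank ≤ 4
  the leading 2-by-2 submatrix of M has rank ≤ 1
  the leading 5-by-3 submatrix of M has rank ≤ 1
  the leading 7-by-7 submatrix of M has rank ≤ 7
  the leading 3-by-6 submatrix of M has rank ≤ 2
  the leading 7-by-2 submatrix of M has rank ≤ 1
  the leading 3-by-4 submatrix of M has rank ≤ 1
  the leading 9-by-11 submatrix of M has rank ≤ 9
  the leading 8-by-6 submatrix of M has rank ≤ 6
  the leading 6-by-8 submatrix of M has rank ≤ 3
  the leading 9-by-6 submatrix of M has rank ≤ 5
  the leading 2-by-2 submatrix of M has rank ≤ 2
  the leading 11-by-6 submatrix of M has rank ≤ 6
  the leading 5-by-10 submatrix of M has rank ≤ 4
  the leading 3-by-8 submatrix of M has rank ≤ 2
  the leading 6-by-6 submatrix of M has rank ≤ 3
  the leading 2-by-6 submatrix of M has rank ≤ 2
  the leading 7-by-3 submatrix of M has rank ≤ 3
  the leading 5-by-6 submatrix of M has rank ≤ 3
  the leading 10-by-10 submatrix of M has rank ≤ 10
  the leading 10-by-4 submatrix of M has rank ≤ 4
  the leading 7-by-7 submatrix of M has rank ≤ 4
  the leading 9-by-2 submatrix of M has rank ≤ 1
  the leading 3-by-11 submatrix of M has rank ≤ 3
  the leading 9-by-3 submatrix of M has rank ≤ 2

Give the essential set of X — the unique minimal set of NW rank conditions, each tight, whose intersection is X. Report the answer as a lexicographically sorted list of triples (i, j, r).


Reconstructing r_w from the 30 given conditions:

  i=1: 1, 1, 1, 1, 1, 1, 1, 1, 1, 1, 1
  i=2: 1, 1, 1, 1, 2, 2, 2, 2, 2, 2, 2
  i=3: 1, 1, 1, 1, 2, 2, 2, 2, 3, 3, 3
  i=4: 1, 1, 1, 2, 3, 3, 3, 3, 4, 4, 4
  i=5: 1, 1, 1, 2, 3, 3, 3, 3, 4, 4, 5
  i=6: 1, 1, 1, 2, 3, 3, 3, 3, 4, 5, 6
  i=7: 1, 1, 1, 2, 3, 4, 4, 4, 5, 6, 7
  i=8: 1, 1, 2, 3, 4, 5, 5, 5, 6, 7, 8
  i=9: 1, 1, 2, 3, 4, 5, 6, 6, 7, 8, 9
  i=10: 1, 2, 3, 4, 5, 6, 7, 7, 8, 9, 10
  i=11: 1, 2, 3, 4, 5, 6, 7, 8, 9, 10, 11

so w = (1, 5, 9, 4, 11, 10, 6, 3, 7, 2, 8).

Fulton essential set (6 of the 26 Rothe cells):

[(3, 4, 1), (3, 8, 2), (5, 10, 4), (6, 8, 3), (7, 3, 1), (9, 2, 1)]


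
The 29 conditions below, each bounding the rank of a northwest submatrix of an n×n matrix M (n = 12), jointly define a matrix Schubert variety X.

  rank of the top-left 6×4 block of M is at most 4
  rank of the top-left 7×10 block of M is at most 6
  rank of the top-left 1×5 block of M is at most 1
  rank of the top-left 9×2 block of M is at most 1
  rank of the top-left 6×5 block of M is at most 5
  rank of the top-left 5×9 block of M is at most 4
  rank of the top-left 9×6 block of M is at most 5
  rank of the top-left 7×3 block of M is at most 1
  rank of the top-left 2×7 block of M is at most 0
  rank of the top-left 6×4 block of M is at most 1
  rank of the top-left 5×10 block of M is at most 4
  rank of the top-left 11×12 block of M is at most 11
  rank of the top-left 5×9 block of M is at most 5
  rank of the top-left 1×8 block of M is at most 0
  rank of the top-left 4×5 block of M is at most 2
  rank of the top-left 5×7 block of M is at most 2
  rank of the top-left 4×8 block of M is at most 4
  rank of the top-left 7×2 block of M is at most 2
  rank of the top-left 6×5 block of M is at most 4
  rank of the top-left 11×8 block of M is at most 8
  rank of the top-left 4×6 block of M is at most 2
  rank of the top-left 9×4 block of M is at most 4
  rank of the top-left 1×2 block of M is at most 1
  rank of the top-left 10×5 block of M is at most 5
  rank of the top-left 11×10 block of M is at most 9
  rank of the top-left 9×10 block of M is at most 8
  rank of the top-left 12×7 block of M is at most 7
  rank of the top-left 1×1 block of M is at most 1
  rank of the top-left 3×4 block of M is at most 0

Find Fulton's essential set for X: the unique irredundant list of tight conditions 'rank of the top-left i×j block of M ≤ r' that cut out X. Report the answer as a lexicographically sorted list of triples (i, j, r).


Recovering R(i,j) via the rank-extension bound from the 29 conditions:

  0 | 0 | 0 | 0 | 0 | 0 | 0 | 0 | 1 | 1 | 1 | 1
  0 | 0 | 0 | 0 | 0 | 0 | 0 | 1 | 2 | 2 | 2 | 2
  0 | 0 | 0 | 0 | 1 | 1 | 1 | 2 | 3 | 3 | 3 | 3
  1 | 1 | 1 | 1 | 2 | 2 | 2 | 3 | 4 | 4 | 4 | 4
  1 | 1 | 1 | 1 | 2 | 2 | 2 | 3 | 4 | 4 | 5 | 5
  1 | 1 | 1 | 1 | 2 | 3 | 3 | 4 | 5 | 5 | 6 | 6
  1 | 1 | 1 | 2 | 3 | 4 | 4 | 5 | 6 | 6 | 7 | 7
  1 | 1 | 2 | 3 | 4 | 5 | 5 | 6 | 7 | 7 | 8 | 8
  1 | 1 | 2 | 3 | 4 | 5 | 6 | 7 | 8 | 8 | 9 | 9
  1 | 2 | 3 | 4 | 5 | 6 | 7 | 8 | 9 | 9 | 10 | 10
  1 | 2 | 3 | 4 | 5 | 6 | 7 | 8 | 9 | 9 | 10 | 11
  1 | 2 | 3 | 4 | 5 | 6 | 7 | 8 | 9 | 10 | 11 | 12

so w = (9, 8, 5, 1, 11, 6, 4, 3, 7, 2, 12, 10).

Rothe diagram D(w) (33 cells), 9 SE-corners (essential conditions):

[(1, 8, 0), (2, 7, 0), (3, 4, 0), (5, 7, 2), (5, 10, 4), (6, 4, 1), (7, 3, 1), (9, 2, 1), (11, 10, 9)]


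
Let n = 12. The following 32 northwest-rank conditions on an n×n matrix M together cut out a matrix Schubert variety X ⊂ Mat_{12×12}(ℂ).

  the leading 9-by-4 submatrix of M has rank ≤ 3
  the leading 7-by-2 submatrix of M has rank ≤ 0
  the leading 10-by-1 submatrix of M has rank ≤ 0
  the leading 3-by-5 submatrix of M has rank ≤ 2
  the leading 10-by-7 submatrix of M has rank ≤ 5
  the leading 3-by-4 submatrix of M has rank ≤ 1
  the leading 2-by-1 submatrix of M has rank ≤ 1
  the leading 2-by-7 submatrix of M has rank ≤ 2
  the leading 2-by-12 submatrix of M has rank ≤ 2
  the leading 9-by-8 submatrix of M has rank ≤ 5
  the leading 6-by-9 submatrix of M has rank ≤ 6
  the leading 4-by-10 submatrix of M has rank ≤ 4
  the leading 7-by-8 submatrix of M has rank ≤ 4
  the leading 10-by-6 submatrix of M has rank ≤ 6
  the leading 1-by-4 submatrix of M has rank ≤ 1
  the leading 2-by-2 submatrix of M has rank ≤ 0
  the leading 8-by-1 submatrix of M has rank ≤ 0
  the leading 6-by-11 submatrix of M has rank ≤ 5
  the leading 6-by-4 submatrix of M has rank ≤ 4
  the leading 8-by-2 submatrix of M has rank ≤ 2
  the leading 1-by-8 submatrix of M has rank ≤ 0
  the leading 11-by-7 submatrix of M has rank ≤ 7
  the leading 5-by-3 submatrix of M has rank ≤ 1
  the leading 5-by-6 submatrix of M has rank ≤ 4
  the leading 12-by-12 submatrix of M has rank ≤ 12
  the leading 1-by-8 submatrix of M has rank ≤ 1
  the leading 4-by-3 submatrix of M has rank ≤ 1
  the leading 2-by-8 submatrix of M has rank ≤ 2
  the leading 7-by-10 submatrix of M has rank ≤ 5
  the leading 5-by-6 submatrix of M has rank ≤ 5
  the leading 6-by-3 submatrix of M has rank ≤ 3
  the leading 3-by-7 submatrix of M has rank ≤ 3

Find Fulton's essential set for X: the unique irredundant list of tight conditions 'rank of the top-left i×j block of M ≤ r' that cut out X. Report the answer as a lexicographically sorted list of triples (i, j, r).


Propagating the 32 rank bounds to every northwest block:

  row 1: 0  0  0  0  0  0  0  0  1  1  1  1
  row 2: 0  0  1  1  1  1  1  1  2  2  2  2
  row 3: 0  0  1  1  2  2  2  2  3  3  3  3
  row 4: 0  0  1  2  3  3  3  3  4  4  4  4
  row 5: 0  0  1  2  3  4  4  4  5  5  5  5
  row 6: 0  0  1  2  3  4  4  4  5  5  5  6
  row 7: 0  0  1  2  3  4  4  4  5  5  6  7
  row 8: 0  1  2  3  4  5  5  5  6  6  7  8
  row 9: 0  1  2  3  4  5  5  5  6  7  8  9
  row 10: 0  1  2  3  4  5  5  6  7  8  9  10
  row 11: 1  2  3  4  5  6  6  7  8  9  10  11
  row 12: 1  2  3  4  5  6  7  8  9  10  11  12

second differences of R give the permutation w = (9, 3, 5, 4, 6, 12, 11, 2, 10, 8, 1, 7).

D(w) has 34 cells with 9 SE-corners; essential set:

[(1, 8, 0), (3, 4, 1), (6, 11, 5), (7, 2, 0), (7, 8, 4), (7, 10, 5), (9, 8, 5), (10, 1, 0), (10, 7, 5)]


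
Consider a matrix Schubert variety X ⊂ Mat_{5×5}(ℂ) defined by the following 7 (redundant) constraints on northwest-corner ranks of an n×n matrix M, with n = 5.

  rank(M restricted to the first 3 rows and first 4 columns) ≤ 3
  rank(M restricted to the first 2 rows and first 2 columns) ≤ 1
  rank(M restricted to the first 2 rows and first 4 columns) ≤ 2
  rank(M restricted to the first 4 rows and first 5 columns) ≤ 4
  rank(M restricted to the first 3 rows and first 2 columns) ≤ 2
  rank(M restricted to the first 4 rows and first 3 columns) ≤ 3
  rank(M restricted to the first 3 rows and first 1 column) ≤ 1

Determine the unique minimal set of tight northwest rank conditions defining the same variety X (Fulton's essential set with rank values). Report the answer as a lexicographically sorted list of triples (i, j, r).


Rank table r_w(5×5) implied by the 7 constraints:

  1 | 1 | 1 | 1 | 1
  1 | 1 | 2 | 2 | 2
  1 | 2 | 3 | 3 | 3
  1 | 2 | 3 | 4 | 4
  1 | 2 | 3 | 4 | 5

reading off 1-entries of Δ²R: w = (1, 3, 2, 4, 5).

ℓ(w)=1; the 1 essential cell (i,j,r):

[(2, 2, 1)]


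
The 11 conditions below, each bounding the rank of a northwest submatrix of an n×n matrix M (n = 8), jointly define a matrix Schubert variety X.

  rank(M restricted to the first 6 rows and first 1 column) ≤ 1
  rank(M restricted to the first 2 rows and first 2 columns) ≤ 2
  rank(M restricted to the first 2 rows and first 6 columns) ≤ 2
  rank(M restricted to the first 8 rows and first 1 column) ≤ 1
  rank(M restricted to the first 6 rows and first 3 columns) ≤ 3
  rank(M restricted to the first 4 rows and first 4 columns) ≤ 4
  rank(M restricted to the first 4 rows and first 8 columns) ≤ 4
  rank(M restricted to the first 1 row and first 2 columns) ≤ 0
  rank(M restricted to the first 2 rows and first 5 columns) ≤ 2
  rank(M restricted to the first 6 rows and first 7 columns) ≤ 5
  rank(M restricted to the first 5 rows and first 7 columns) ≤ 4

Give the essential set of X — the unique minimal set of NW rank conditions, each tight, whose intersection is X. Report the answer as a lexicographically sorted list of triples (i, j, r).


Reconstructing r_w from the 11 given conditions:

  0 | 0 | 1 | 1 | 1 | 1 | 1 | 1
  1 | 1 | 2 | 2 | 2 | 2 | 2 | 2
  1 | 2 | 3 | 3 | 3 | 3 | 3 | 3
  1 | 2 | 3 | 4 | 4 | 4 | 4 | 4
  1 | 2 | 3 | 4 | 4 | 4 | 4 | 5
  1 | 2 | 3 | 4 | 5 | 5 | 5 | 6
  1 | 2 | 3 | 4 | 5 | 6 | 6 | 7
  1 | 2 | 3 | 4 | 5 | 6 | 7 | 8

hence w(1..8) = (3, 1, 2, 4, 8, 5, 6, 7).

Fulton essential set (2 of the 5 Rothe cells):

[(1, 2, 0), (5, 7, 4)]


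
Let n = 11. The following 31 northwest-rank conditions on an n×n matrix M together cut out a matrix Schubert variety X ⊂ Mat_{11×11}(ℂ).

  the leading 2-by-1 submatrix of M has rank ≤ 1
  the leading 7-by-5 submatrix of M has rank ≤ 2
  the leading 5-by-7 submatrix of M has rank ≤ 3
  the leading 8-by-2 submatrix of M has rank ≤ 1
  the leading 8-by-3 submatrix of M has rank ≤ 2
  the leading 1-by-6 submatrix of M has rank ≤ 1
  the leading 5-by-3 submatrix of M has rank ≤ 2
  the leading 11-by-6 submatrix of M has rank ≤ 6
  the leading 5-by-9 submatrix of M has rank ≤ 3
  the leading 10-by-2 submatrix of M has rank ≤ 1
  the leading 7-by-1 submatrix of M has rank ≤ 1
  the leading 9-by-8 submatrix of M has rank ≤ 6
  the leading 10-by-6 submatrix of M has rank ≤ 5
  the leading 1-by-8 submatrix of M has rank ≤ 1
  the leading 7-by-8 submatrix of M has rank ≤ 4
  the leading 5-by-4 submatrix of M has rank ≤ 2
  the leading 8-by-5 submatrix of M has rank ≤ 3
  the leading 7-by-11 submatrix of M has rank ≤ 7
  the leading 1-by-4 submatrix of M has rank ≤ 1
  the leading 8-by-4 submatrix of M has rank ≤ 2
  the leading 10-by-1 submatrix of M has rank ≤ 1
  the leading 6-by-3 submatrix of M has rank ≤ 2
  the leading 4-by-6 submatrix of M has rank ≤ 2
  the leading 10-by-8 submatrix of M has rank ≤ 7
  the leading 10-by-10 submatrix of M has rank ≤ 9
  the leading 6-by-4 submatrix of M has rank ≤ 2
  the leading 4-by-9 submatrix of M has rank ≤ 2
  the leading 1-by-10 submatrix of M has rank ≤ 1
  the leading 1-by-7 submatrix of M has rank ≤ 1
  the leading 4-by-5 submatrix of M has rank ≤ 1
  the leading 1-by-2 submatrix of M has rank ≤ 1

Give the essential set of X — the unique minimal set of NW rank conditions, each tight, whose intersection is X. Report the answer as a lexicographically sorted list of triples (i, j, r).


Reconstructing r_w from the 31 given conditions:

  R[1]: 1 1 1 1 1 1 1 1 1 1 1
  R[2]: 1 1 1 1 1 2 2 2 2 2 2
  R[3]: 1 1 1 1 1 2 2 2 2 3 3
  R[4]: 1 1 1 1 1 2 2 2 2 3 4
  R[5]: 1 1 2 2 2 3 3 3 3 4 5
  R[6]: 1 1 2 2 2 3 4 4 4 5 6
  R[7]: 1 1 2 2 2 3 4 4 5 6 7
  R[8]: 1 1 2 2 3 4 5 5 6 7 8
  R[9]: 1 1 2 3 4 5 6 6 7 8 9
  R[10]: 1 1 2 3 4 5 6 7 8 9 10
  R[11]: 1 2 3 4 5 6 7 8 9 10 11

hence w(1..11) = (1, 6, 10, 11, 3, 7, 9, 5, 4, 8, 2).

6 SE-corners of the 30-cell Rothe diagram give Ess(w):

[(4, 5, 1), (4, 9, 2), (7, 5, 2), (7, 8, 4), (8, 4, 2), (10, 2, 1)]


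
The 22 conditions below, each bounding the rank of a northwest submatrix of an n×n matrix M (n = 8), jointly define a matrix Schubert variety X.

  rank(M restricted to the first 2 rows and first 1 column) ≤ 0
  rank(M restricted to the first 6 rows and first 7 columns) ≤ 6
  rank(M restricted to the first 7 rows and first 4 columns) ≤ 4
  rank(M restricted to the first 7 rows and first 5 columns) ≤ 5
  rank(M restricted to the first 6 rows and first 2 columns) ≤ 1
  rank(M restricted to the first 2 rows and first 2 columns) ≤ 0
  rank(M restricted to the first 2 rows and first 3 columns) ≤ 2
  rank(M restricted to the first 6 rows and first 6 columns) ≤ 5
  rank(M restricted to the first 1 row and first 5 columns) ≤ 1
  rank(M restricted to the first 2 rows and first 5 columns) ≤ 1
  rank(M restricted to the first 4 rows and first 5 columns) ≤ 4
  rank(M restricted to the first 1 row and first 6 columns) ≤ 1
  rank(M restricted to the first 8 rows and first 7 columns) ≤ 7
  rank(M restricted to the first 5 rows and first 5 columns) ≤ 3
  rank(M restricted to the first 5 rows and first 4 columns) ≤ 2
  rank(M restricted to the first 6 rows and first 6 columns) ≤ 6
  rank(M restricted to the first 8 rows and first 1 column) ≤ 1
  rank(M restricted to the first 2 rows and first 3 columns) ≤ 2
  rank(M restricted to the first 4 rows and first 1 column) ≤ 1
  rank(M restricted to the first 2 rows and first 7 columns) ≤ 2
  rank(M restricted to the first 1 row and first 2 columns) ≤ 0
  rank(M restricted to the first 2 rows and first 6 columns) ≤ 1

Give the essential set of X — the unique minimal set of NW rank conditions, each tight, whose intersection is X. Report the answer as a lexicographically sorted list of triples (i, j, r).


Computing R[i][j] = min implied NW-rank bound (n=8, 22 conditions):

  0, 0, 1, 1, 1, 1, 1, 1
  0, 0, 1, 1, 1, 1, 2, 2
  1, 1, 2, 2, 2, 2, 3, 3
  1, 1, 2, 2, 3, 3, 4, 4
  1, 1, 2, 2, 3, 4, 5, 5
  1, 1, 2, 3, 4, 5, 6, 6
  1, 2, 3, 4, 5, 6, 7, 7
  1, 2, 3, 4, 5, 6, 7, 8

so w = (3, 7, 1, 5, 6, 4, 2, 8).

|D(w)|=12, |Ess(w)|=4:

[(2, 2, 0), (2, 6, 1), (5, 4, 2), (6, 2, 1)]


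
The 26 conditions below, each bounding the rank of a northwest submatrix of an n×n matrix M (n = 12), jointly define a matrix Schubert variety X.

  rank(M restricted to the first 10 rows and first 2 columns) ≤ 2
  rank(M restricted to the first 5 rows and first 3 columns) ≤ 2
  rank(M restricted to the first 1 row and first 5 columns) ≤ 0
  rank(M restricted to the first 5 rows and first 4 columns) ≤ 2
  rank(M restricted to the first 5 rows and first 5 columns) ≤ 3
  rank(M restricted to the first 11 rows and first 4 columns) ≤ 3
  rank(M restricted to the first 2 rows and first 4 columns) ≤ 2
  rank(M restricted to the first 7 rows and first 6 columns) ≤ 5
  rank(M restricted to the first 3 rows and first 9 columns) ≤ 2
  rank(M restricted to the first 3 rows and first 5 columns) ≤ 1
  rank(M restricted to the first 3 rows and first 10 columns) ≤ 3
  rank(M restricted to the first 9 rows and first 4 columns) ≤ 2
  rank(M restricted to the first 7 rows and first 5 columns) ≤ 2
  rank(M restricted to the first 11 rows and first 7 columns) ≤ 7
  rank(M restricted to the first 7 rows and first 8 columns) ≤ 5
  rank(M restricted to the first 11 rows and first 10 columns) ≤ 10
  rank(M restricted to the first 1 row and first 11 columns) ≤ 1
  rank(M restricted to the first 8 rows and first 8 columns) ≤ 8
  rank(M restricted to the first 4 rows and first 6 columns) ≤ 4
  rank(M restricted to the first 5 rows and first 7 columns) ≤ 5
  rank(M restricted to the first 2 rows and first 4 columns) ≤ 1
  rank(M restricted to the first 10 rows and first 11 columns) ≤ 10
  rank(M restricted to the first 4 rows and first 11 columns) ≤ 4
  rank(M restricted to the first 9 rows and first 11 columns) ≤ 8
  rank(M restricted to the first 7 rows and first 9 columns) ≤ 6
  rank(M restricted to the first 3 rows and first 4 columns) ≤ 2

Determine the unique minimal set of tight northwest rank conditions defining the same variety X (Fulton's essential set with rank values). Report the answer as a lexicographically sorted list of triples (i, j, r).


Reconstructing r_w from the 26 given conditions:

  row 1: 0, 0, 0, 0, 0, 1, 1, 1, 1, 1, 1, 1
  row 2: 1, 1, 1, 1, 1, 2, 2, 2, 2, 2, 2, 2
  row 3: 1, 1, 1, 1, 1, 2, 2, 2, 2, 3, 3, 3
  row 4: 1, 2, 2, 2, 2, 3, 3, 3, 3, 4, 4, 4
  row 5: 1, 2, 2, 2, 2, 3, 4, 4, 4, 5, 5, 5
  row 6: 1, 2, 2, 2, 2, 3, 4, 5, 5, 6, 6, 6
  row 7: 1, 2, 2, 2, 2, 3, 4, 5, 6, 7, 7, 7
  row 8: 1, 2, 2, 2, 3, 4, 5, 6, 7, 8, 8, 8
  row 9: 1, 2, 2, 2, 3, 4, 5, 6, 7, 8, 8, 9
  row 10: 1, 2, 3, 3, 4, 5, 6, 7, 8, 9, 9, 10
  row 11: 1, 2, 3, 3, 4, 5, 6, 7, 8, 9, 10, 11
  row 12: 1, 2, 3, 4, 5, 6, 7, 8, 9, 10, 11, 12

second differences of R give the permutation w = (6, 1, 10, 2, 7, 8, 9, 5, 12, 3, 11, 4).

Rothe diagram D(w) (27 cells), 7 SE-corners (essential conditions):

[(1, 5, 0), (3, 5, 1), (3, 9, 2), (7, 5, 2), (9, 4, 2), (9, 11, 8), (11, 4, 3)]


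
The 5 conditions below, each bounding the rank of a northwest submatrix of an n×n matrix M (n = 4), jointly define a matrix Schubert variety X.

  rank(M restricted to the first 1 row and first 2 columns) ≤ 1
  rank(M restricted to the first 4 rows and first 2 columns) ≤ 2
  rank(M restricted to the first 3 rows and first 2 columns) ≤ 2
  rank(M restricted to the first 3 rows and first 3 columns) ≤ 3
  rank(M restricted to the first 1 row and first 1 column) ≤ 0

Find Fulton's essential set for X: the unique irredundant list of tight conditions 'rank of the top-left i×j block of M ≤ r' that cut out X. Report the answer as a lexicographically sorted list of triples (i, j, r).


Propagating the 5 rank bounds to every northwest block:

  row 1: 0, 1, 1, 1
  row 2: 1, 2, 2, 2
  row 3: 1, 2, 3, 3
  row 4: 1, 2, 3, 4

second differences of R give the permutation w = (2, 1, 3, 4).

1 SE-corner of the 1-cell Rothe diagram gives Ess(w):

[(1, 1, 0)]


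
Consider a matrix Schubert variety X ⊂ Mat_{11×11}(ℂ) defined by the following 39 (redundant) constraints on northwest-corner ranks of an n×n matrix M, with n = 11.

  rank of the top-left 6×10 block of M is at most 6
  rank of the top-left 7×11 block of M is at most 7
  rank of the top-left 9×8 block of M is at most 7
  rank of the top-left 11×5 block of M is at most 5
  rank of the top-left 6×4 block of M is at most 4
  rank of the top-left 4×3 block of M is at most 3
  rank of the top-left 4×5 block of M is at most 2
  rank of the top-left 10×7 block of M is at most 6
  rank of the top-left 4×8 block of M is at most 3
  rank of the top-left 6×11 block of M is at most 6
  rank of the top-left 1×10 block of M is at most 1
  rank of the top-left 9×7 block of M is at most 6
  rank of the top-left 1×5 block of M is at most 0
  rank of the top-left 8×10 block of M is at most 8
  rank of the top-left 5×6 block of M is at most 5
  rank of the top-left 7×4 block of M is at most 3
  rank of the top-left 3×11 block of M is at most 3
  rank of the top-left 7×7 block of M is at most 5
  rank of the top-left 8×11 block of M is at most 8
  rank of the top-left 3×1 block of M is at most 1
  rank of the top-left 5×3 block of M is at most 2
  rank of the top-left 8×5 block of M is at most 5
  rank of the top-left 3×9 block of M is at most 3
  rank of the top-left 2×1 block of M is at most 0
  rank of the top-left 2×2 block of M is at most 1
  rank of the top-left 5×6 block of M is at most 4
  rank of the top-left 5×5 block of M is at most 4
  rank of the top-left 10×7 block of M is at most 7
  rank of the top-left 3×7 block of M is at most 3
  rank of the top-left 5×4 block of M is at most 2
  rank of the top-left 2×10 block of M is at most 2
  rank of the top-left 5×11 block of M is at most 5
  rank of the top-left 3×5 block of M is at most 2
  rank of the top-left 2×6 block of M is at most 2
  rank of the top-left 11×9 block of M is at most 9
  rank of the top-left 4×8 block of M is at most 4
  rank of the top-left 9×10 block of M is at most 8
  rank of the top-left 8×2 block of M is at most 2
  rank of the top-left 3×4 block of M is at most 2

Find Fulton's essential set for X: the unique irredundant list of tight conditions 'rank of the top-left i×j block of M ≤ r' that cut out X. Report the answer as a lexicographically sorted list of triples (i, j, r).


Reconstructing r_w from the 39 given conditions:

  i=1: 0 | 0 | 0 | 0 | 0 | 1 | 1 | 1 | 1 | 1 | 1
  i=2: 0 | 1 | 1 | 1 | 1 | 2 | 2 | 2 | 2 | 2 | 2
  i=3: 1 | 2 | 2 | 2 | 2 | 3 | 3 | 3 | 3 | 3 | 3
  i=4: 1 | 2 | 2 | 2 | 2 | 3 | 3 | 3 | 4 | 4 | 4
  i=5: 1 | 2 | 2 | 2 | 3 | 4 | 4 | 4 | 5 | 5 | 5
  i=6: 1 | 2 | 3 | 3 | 4 | 5 | 5 | 5 | 6 | 6 | 6
  i=7: 1 | 2 | 3 | 3 | 4 | 5 | 5 | 6 | 7 | 7 | 7
  i=8: 1 | 2 | 3 | 4 | 5 | 6 | 6 | 7 | 8 | 8 | 8
  i=9: 1 | 2 | 3 | 4 | 5 | 6 | 6 | 7 | 8 | 8 | 9
  i=10: 1 | 2 | 3 | 4 | 5 | 6 | 6 | 7 | 8 | 9 | 10
  i=11: 1 | 2 | 3 | 4 | 5 | 6 | 7 | 8 | 9 | 10 | 11

the unique w with this rank table is (6, 2, 1, 9, 5, 3, 8, 4, 11, 10, 7).

|D(w)|=18, |Ess(w)|=9:

[(1, 5, 0), (2, 1, 0), (4, 5, 2), (4, 8, 3), (5, 4, 2), (7, 4, 3), (7, 7, 5), (9, 10, 8), (10, 7, 6)]


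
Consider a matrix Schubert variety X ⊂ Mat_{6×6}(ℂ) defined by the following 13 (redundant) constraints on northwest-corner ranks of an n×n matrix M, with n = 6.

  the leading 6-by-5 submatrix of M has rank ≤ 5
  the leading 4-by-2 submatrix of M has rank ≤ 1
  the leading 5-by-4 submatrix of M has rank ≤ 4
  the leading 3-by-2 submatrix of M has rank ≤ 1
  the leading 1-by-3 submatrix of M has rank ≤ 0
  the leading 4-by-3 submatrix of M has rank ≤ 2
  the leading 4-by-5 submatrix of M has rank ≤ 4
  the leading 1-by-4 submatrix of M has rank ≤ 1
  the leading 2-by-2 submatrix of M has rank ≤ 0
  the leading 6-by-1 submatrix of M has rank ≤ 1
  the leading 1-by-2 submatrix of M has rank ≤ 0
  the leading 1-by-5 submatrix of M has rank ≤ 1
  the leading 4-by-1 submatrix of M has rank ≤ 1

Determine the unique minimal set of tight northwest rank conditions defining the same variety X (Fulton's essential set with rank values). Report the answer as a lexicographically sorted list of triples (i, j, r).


Recovering R(i,j) via the rank-extension bound from the 13 conditions:

  R[1]: 0 | 0 | 0 | 1 | 1 | 1
  R[2]: 0 | 0 | 1 | 2 | 2 | 2
  R[3]: 1 | 1 | 2 | 3 | 3 | 3
  R[4]: 1 | 1 | 2 | 3 | 4 | 4
  R[5]: 1 | 2 | 3 | 4 | 5 | 5
  R[6]: 1 | 2 | 3 | 4 | 5 | 6

hence w(1..6) = (4, 3, 1, 5, 2, 6).

ℓ(w)=6; the 3 essential cells (i,j,r):

[(1, 3, 0), (2, 2, 0), (4, 2, 1)]


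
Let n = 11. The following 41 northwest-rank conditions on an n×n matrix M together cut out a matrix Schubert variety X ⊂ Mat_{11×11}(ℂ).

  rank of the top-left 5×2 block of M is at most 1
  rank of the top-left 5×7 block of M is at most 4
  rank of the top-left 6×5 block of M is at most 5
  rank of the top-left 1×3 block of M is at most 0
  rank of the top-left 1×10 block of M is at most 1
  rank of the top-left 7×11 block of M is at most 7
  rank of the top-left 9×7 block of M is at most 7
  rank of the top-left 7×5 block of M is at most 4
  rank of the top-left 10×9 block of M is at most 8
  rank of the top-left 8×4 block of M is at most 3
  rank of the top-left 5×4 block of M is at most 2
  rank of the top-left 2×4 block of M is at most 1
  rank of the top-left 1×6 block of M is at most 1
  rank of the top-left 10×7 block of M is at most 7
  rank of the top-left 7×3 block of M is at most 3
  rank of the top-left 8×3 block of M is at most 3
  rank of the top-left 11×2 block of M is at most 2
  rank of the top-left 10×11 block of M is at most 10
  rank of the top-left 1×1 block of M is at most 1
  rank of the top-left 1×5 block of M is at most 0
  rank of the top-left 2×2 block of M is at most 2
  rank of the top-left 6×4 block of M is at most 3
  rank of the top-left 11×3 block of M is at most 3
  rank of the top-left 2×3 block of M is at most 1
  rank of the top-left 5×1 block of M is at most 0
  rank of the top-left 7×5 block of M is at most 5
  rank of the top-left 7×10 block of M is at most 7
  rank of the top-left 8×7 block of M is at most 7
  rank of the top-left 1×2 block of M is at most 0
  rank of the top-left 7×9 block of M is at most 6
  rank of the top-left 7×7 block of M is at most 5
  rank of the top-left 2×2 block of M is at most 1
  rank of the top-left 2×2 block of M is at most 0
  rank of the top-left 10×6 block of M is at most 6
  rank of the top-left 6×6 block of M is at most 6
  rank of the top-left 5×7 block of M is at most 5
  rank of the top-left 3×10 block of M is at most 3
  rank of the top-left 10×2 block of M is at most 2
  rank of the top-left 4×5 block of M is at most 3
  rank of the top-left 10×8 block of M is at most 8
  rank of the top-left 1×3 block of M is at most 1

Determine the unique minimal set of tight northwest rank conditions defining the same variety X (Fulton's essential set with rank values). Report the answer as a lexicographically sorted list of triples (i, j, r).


Recovering R(i,j) via the rank-extension bound from the 41 conditions:

  R[1]: 0 | 0 | 0 | 0 | 0 | 1 | 1 | 1 | 1 | 1 | 1
  R[2]: 0 | 0 | 1 | 1 | 1 | 2 | 2 | 2 | 2 | 2 | 2
  R[3]: 0 | 1 | 2 | 2 | 2 | 3 | 3 | 3 | 3 | 3 | 3
  R[4]: 0 | 1 | 2 | 2 | 3 | 4 | 4 | 4 | 4 | 4 | 4
  R[5]: 0 | 1 | 2 | 2 | 3 | 4 | 4 | 5 | 5 | 5 | 5
  R[6]: 1 | 2 | 3 | 3 | 4 | 5 | 5 | 6 | 6 | 6 | 6
  R[7]: 1 | 2 | 3 | 3 | 4 | 5 | 5 | 6 | 6 | 7 | 7
  R[8]: 1 | 2 | 3 | 3 | 4 | 5 | 6 | 7 | 7 | 8 | 8
  R[9]: 1 | 2 | 3 | 4 | 5 | 6 | 7 | 8 | 8 | 9 | 9
  R[10]: 1 | 2 | 3 | 4 | 5 | 6 | 7 | 8 | 8 | 9 | 10
  R[11]: 1 | 2 | 3 | 4 | 5 | 6 | 7 | 8 | 9 | 10 | 11

so w = (6, 3, 2, 5, 8, 1, 10, 7, 4, 11, 9).

Fulton essential set (9 of the 18 Rothe cells):

[(1, 5, 0), (2, 2, 0), (5, 1, 0), (5, 4, 2), (5, 7, 4), (7, 7, 5), (7, 9, 6), (8, 4, 3), (10, 9, 8)]


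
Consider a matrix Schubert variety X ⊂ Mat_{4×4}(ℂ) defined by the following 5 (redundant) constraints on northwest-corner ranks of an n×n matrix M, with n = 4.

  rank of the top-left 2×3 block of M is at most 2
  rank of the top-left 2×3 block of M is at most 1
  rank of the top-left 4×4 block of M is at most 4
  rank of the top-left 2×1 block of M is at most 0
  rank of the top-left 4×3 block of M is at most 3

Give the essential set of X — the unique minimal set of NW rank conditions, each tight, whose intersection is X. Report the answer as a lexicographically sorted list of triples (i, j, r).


Rank table r_w(4×4) implied by the 5 constraints:

  i=1: 0 | 1 | 1 | 1
  i=2: 0 | 1 | 1 | 2
  i=3: 1 | 2 | 2 | 3
  i=4: 1 | 2 | 3 | 4

giving w = (2, 4, 1, 3) via Δ²R.

Fulton essential set (2 of the 3 Rothe cells):

[(2, 1, 0), (2, 3, 1)]


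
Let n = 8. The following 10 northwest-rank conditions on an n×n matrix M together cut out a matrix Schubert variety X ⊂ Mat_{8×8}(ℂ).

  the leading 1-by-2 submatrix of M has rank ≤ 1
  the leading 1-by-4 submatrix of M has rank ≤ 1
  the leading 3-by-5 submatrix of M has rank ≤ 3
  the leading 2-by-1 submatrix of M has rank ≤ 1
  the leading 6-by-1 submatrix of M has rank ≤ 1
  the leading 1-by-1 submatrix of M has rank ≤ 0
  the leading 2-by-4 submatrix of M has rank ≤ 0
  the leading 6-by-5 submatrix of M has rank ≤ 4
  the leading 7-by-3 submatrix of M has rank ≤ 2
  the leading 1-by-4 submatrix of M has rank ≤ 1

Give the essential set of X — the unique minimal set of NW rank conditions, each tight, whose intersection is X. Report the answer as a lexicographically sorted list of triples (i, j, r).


Recovering R(i,j) via the rank-extension bound from the 10 conditions:

  0, 0, 0, 0, 1, 1, 1, 1
  0, 0, 0, 0, 1, 2, 2, 2
  1, 1, 1, 1, 2, 3, 3, 3
  1, 2, 2, 2, 3, 4, 4, 4
  1, 2, 2, 3, 4, 5, 5, 5
  1, 2, 2, 3, 4, 5, 6, 6
  1, 2, 2, 3, 4, 5, 6, 7
  1, 2, 3, 4, 5, 6, 7, 8

the unique w with this rank table is (5, 6, 1, 2, 4, 7, 8, 3).

Fulton essential set (2 of the 11 Rothe cells):

[(2, 4, 0), (7, 3, 2)]


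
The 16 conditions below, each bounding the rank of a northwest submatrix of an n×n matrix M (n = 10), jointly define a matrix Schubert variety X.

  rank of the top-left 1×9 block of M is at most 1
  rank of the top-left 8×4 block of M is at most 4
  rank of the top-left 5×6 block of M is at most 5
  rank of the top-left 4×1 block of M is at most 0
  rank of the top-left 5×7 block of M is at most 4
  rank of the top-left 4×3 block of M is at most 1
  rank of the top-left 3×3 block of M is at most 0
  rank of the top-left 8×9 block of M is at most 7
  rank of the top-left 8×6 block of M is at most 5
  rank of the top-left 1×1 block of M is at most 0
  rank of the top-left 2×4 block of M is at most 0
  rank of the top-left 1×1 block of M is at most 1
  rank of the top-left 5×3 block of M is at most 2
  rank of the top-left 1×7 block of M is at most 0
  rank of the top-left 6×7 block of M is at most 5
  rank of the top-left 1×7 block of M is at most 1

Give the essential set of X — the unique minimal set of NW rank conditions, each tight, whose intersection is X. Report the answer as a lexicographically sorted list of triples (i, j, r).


Computing R[i][j] = min implied NW-rank bound (n=10, 16 conditions):

  row 1: 0, 0, 0, 0, 0, 0, 0, 1, 1, 1
  row 2: 0, 0, 0, 0, 1, 1, 1, 2, 2, 2
  row 3: 0, 0, 0, 1, 2, 2, 2, 3, 3, 3
  row 4: 0, 1, 1, 2, 3, 3, 3, 4, 4, 4
  row 5: 1, 2, 2, 3, 4, 4, 4, 5, 5, 5
  row 6: 1, 2, 3, 4, 5, 5, 5, 6, 6, 6
  row 7: 1, 2, 3, 4, 5, 5, 6, 7, 7, 7
  row 8: 1, 2, 3, 4, 5, 5, 6, 7, 7, 8
  row 9: 1, 2, 3, 4, 5, 6, 7, 8, 8, 9
  row 10: 1, 2, 3, 4, 5, 6, 7, 8, 9, 10

second differences of R give the permutation w = (8, 5, 4, 2, 1, 3, 7, 10, 6, 9).

|D(w)|=18, |Ess(w)|=6:

[(1, 7, 0), (2, 4, 0), (3, 3, 0), (4, 1, 0), (8, 6, 5), (8, 9, 7)]


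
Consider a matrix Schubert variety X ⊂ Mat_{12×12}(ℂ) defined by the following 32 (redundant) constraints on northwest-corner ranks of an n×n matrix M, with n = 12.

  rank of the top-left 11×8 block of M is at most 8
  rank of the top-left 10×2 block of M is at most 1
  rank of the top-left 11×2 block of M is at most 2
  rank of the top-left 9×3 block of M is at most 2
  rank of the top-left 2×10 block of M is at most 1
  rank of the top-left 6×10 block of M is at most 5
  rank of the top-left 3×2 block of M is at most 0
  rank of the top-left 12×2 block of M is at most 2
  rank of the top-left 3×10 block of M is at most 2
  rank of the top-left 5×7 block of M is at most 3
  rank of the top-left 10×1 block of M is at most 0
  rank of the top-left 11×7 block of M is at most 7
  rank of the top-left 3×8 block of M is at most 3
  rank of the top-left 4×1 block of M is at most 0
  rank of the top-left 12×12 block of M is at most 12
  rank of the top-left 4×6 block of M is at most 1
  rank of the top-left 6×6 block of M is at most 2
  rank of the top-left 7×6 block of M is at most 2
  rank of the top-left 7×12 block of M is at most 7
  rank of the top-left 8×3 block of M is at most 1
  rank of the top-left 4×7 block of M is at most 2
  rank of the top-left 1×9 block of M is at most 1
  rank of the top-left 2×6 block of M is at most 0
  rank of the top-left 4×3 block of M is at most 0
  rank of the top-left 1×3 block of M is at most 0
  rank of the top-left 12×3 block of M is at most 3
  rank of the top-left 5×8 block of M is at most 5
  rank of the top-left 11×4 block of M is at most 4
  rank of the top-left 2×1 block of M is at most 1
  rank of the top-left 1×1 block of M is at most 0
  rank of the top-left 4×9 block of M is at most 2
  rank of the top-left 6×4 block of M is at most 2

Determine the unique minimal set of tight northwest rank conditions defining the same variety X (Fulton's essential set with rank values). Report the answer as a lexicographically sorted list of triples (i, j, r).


Computing R[i][j] = min implied NW-rank bound (n=12, 32 conditions):

  i=1: 0, 0, 0, 0, 0, 0, 1, 1, 1, 1, 1, 1
  i=2: 0, 0, 0, 0, 0, 0, 1, 1, 1, 1, 2, 2
  i=3: 0, 0, 0, 1, 1, 1, 2, 2, 2, 2, 3, 3
  i=4: 0, 0, 0, 1, 1, 1, 2, 2, 2, 3, 4, 4
  i=5: 0, 1, 1, 2, 2, 2, 3, 3, 3, 4, 5, 5
  i=6: 0, 1, 1, 2, 2, 2, 3, 4, 4, 5, 6, 6
  i=7: 0, 1, 1, 2, 2, 2, 3, 4, 5, 6, 7, 7
  i=8: 0, 1, 1, 2, 3, 3, 4, 5, 6, 7, 8, 8
  i=9: 0, 1, 2, 3, 4, 4, 5, 6, 7, 8, 9, 9
  i=10: 0, 1, 2, 3, 4, 5, 6, 7, 8, 9, 10, 10
  i=11: 1, 2, 3, 4, 5, 6, 7, 8, 9, 10, 11, 11
  i=12: 1, 2, 3, 4, 5, 6, 7, 8, 9, 10, 11, 12

reading off 1-entries of Δ²R: w = (7, 11, 4, 10, 2, 8, 9, 5, 3, 6, 1, 12).

Rothe diagram D(w) (38 cells), 8 SE-corners (essential conditions):

[(2, 6, 0), (2, 10, 1), (4, 3, 0), (4, 6, 1), (4, 9, 2), (7, 6, 2), (8, 3, 1), (10, 1, 0)]


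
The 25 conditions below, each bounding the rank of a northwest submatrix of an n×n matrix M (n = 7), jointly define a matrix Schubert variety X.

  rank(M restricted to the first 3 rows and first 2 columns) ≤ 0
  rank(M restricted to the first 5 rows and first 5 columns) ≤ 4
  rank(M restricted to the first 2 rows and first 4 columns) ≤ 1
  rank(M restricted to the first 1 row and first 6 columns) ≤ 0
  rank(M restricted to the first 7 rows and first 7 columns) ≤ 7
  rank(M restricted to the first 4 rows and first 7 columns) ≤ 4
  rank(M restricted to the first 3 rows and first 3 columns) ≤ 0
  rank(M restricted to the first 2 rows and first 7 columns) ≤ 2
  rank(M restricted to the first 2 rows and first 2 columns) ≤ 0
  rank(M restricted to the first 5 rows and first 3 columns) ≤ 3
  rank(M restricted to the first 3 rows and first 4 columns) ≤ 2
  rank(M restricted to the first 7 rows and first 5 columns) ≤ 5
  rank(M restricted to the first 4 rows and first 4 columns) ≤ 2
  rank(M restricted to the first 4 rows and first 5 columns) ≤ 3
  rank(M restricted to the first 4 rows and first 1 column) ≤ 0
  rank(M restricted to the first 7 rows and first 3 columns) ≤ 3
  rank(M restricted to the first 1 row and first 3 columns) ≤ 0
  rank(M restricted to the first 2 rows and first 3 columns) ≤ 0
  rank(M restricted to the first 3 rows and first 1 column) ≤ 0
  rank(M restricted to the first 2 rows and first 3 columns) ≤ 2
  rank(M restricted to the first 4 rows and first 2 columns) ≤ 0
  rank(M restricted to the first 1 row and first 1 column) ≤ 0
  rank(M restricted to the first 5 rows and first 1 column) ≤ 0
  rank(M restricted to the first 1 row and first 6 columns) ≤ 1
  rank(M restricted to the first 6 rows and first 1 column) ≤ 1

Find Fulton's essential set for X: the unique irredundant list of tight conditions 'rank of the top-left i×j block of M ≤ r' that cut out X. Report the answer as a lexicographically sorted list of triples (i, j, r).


Reconstructing r_w from the 25 given conditions:

  0 0 0 0 0 0 1
  0 0 0 1 1 1 2
  0 0 0 1 2 2 3
  0 0 1 2 3 3 4
  0 1 2 3 4 4 5
  1 2 3 4 5 5 6
  1 2 3 4 5 6 7

hence w(1..7) = (7, 4, 5, 3, 2, 1, 6).

Rothe diagram D(w) (15 cells), 4 SE-corners (essential conditions):

[(1, 6, 0), (3, 3, 0), (4, 2, 0), (5, 1, 0)]


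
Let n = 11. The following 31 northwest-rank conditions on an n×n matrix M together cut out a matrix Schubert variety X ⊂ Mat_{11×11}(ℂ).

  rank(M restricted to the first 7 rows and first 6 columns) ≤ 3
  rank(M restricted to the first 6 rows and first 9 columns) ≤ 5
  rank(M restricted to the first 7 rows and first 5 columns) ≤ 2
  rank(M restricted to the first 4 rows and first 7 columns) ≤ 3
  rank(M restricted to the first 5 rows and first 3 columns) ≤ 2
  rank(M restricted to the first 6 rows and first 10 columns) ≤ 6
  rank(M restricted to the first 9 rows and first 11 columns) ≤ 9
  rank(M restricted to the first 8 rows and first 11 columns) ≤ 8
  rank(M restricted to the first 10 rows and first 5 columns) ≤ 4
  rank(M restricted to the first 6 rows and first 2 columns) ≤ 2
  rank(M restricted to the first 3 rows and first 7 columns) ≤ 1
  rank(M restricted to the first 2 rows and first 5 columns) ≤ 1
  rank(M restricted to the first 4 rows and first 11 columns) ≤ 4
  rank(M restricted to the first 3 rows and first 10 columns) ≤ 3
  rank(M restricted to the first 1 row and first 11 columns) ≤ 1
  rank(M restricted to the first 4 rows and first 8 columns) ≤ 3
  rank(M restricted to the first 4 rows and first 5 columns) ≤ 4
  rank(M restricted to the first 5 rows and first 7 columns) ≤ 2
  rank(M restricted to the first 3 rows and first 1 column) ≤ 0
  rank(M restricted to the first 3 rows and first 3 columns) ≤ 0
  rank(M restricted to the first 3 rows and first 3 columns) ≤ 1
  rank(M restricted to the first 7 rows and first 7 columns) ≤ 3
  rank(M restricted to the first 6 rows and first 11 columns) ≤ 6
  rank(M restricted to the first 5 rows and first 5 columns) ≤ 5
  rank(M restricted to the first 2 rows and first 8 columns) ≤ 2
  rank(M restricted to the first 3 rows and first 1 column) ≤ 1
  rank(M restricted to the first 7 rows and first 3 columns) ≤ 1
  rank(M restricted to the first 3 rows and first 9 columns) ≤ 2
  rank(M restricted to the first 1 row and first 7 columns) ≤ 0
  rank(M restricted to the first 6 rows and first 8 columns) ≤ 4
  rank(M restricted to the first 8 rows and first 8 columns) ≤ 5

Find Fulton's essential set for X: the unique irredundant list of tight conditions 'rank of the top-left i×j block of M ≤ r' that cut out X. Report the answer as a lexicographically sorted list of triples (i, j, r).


Computing R[i][j] = min implied NW-rank bound (n=11, 31 conditions):

  0 0 0 0 0 0 0 1 1 1 1
  0 0 0 1 1 1 1 2 2 2 2
  0 0 0 1 1 1 1 2 2 3 3
  1 1 1 2 2 2 2 3 3 4 4
  1 1 1 2 2 2 2 3 4 5 5
  1 1 1 2 2 3 3 4 5 6 6
  1 1 1 2 2 3 3 4 5 6 7
  1 2 2 3 3 4 4 5 6 7 8
  1 2 3 4 4 5 5 6 7 8 9
  1 2 3 4 4 5 6 7 8 9 10
  1 2 3 4 5 6 7 8 9 10 11

hence w(1..11) = (8, 4, 10, 1, 9, 6, 11, 2, 3, 7, 5).

Fulton essential set (9 of the 30 Rothe cells):

[(1, 7, 0), (3, 3, 0), (3, 7, 1), (3, 9, 2), (5, 7, 2), (7, 3, 1), (7, 5, 2), (7, 7, 3), (10, 5, 4)]
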